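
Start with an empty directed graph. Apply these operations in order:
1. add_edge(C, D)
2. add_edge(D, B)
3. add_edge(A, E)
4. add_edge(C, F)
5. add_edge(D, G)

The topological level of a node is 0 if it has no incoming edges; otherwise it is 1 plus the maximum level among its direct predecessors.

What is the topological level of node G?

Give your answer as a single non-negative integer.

Op 1: add_edge(C, D). Edges now: 1
Op 2: add_edge(D, B). Edges now: 2
Op 3: add_edge(A, E). Edges now: 3
Op 4: add_edge(C, F). Edges now: 4
Op 5: add_edge(D, G). Edges now: 5
Compute levels (Kahn BFS):
  sources (in-degree 0): A, C
  process A: level=0
    A->E: in-degree(E)=0, level(E)=1, enqueue
  process C: level=0
    C->D: in-degree(D)=0, level(D)=1, enqueue
    C->F: in-degree(F)=0, level(F)=1, enqueue
  process E: level=1
  process D: level=1
    D->B: in-degree(B)=0, level(B)=2, enqueue
    D->G: in-degree(G)=0, level(G)=2, enqueue
  process F: level=1
  process B: level=2
  process G: level=2
All levels: A:0, B:2, C:0, D:1, E:1, F:1, G:2
level(G) = 2

Answer: 2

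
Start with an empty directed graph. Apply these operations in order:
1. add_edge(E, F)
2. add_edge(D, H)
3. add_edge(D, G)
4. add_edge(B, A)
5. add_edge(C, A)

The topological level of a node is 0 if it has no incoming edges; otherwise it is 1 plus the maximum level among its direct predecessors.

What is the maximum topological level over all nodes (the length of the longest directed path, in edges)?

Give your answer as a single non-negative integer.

Op 1: add_edge(E, F). Edges now: 1
Op 2: add_edge(D, H). Edges now: 2
Op 3: add_edge(D, G). Edges now: 3
Op 4: add_edge(B, A). Edges now: 4
Op 5: add_edge(C, A). Edges now: 5
Compute levels (Kahn BFS):
  sources (in-degree 0): B, C, D, E
  process B: level=0
    B->A: in-degree(A)=1, level(A)>=1
  process C: level=0
    C->A: in-degree(A)=0, level(A)=1, enqueue
  process D: level=0
    D->G: in-degree(G)=0, level(G)=1, enqueue
    D->H: in-degree(H)=0, level(H)=1, enqueue
  process E: level=0
    E->F: in-degree(F)=0, level(F)=1, enqueue
  process A: level=1
  process G: level=1
  process H: level=1
  process F: level=1
All levels: A:1, B:0, C:0, D:0, E:0, F:1, G:1, H:1
max level = 1

Answer: 1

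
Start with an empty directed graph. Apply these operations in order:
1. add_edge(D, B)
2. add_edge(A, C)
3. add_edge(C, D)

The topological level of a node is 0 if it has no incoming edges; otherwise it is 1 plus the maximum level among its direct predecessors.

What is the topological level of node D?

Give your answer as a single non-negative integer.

Op 1: add_edge(D, B). Edges now: 1
Op 2: add_edge(A, C). Edges now: 2
Op 3: add_edge(C, D). Edges now: 3
Compute levels (Kahn BFS):
  sources (in-degree 0): A
  process A: level=0
    A->C: in-degree(C)=0, level(C)=1, enqueue
  process C: level=1
    C->D: in-degree(D)=0, level(D)=2, enqueue
  process D: level=2
    D->B: in-degree(B)=0, level(B)=3, enqueue
  process B: level=3
All levels: A:0, B:3, C:1, D:2
level(D) = 2

Answer: 2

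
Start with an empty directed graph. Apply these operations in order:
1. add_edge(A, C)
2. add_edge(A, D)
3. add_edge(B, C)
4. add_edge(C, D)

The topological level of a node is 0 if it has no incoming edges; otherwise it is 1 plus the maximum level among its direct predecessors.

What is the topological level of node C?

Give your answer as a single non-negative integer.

Op 1: add_edge(A, C). Edges now: 1
Op 2: add_edge(A, D). Edges now: 2
Op 3: add_edge(B, C). Edges now: 3
Op 4: add_edge(C, D). Edges now: 4
Compute levels (Kahn BFS):
  sources (in-degree 0): A, B
  process A: level=0
    A->C: in-degree(C)=1, level(C)>=1
    A->D: in-degree(D)=1, level(D)>=1
  process B: level=0
    B->C: in-degree(C)=0, level(C)=1, enqueue
  process C: level=1
    C->D: in-degree(D)=0, level(D)=2, enqueue
  process D: level=2
All levels: A:0, B:0, C:1, D:2
level(C) = 1

Answer: 1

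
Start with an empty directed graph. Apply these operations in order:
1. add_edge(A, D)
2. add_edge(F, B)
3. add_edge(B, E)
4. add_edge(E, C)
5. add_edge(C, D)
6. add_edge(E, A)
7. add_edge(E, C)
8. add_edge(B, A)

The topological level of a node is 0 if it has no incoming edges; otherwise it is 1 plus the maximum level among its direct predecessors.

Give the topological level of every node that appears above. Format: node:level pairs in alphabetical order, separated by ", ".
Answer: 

Answer: A:3, B:1, C:3, D:4, E:2, F:0

Derivation:
Op 1: add_edge(A, D). Edges now: 1
Op 2: add_edge(F, B). Edges now: 2
Op 3: add_edge(B, E). Edges now: 3
Op 4: add_edge(E, C). Edges now: 4
Op 5: add_edge(C, D). Edges now: 5
Op 6: add_edge(E, A). Edges now: 6
Op 7: add_edge(E, C) (duplicate, no change). Edges now: 6
Op 8: add_edge(B, A). Edges now: 7
Compute levels (Kahn BFS):
  sources (in-degree 0): F
  process F: level=0
    F->B: in-degree(B)=0, level(B)=1, enqueue
  process B: level=1
    B->A: in-degree(A)=1, level(A)>=2
    B->E: in-degree(E)=0, level(E)=2, enqueue
  process E: level=2
    E->A: in-degree(A)=0, level(A)=3, enqueue
    E->C: in-degree(C)=0, level(C)=3, enqueue
  process A: level=3
    A->D: in-degree(D)=1, level(D)>=4
  process C: level=3
    C->D: in-degree(D)=0, level(D)=4, enqueue
  process D: level=4
All levels: A:3, B:1, C:3, D:4, E:2, F:0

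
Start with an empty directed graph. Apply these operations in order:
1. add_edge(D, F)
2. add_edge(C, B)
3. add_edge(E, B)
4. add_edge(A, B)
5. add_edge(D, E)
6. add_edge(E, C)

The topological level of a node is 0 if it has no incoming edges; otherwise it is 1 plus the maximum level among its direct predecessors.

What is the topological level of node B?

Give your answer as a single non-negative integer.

Op 1: add_edge(D, F). Edges now: 1
Op 2: add_edge(C, B). Edges now: 2
Op 3: add_edge(E, B). Edges now: 3
Op 4: add_edge(A, B). Edges now: 4
Op 5: add_edge(D, E). Edges now: 5
Op 6: add_edge(E, C). Edges now: 6
Compute levels (Kahn BFS):
  sources (in-degree 0): A, D
  process A: level=0
    A->B: in-degree(B)=2, level(B)>=1
  process D: level=0
    D->E: in-degree(E)=0, level(E)=1, enqueue
    D->F: in-degree(F)=0, level(F)=1, enqueue
  process E: level=1
    E->B: in-degree(B)=1, level(B)>=2
    E->C: in-degree(C)=0, level(C)=2, enqueue
  process F: level=1
  process C: level=2
    C->B: in-degree(B)=0, level(B)=3, enqueue
  process B: level=3
All levels: A:0, B:3, C:2, D:0, E:1, F:1
level(B) = 3

Answer: 3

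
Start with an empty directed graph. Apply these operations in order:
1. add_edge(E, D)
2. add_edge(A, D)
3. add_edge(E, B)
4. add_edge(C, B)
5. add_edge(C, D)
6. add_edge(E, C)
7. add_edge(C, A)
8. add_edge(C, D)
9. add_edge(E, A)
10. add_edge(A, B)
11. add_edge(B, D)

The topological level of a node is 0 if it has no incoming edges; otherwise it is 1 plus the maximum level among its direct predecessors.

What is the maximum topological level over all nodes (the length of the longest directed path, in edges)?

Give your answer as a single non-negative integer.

Op 1: add_edge(E, D). Edges now: 1
Op 2: add_edge(A, D). Edges now: 2
Op 3: add_edge(E, B). Edges now: 3
Op 4: add_edge(C, B). Edges now: 4
Op 5: add_edge(C, D). Edges now: 5
Op 6: add_edge(E, C). Edges now: 6
Op 7: add_edge(C, A). Edges now: 7
Op 8: add_edge(C, D) (duplicate, no change). Edges now: 7
Op 9: add_edge(E, A). Edges now: 8
Op 10: add_edge(A, B). Edges now: 9
Op 11: add_edge(B, D). Edges now: 10
Compute levels (Kahn BFS):
  sources (in-degree 0): E
  process E: level=0
    E->A: in-degree(A)=1, level(A)>=1
    E->B: in-degree(B)=2, level(B)>=1
    E->C: in-degree(C)=0, level(C)=1, enqueue
    E->D: in-degree(D)=3, level(D)>=1
  process C: level=1
    C->A: in-degree(A)=0, level(A)=2, enqueue
    C->B: in-degree(B)=1, level(B)>=2
    C->D: in-degree(D)=2, level(D)>=2
  process A: level=2
    A->B: in-degree(B)=0, level(B)=3, enqueue
    A->D: in-degree(D)=1, level(D)>=3
  process B: level=3
    B->D: in-degree(D)=0, level(D)=4, enqueue
  process D: level=4
All levels: A:2, B:3, C:1, D:4, E:0
max level = 4

Answer: 4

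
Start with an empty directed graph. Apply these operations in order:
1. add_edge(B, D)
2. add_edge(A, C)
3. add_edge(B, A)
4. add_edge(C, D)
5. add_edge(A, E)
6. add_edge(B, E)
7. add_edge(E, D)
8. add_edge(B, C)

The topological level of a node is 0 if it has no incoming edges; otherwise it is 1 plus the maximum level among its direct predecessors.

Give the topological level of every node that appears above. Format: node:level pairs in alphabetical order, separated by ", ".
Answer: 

Answer: A:1, B:0, C:2, D:3, E:2

Derivation:
Op 1: add_edge(B, D). Edges now: 1
Op 2: add_edge(A, C). Edges now: 2
Op 3: add_edge(B, A). Edges now: 3
Op 4: add_edge(C, D). Edges now: 4
Op 5: add_edge(A, E). Edges now: 5
Op 6: add_edge(B, E). Edges now: 6
Op 7: add_edge(E, D). Edges now: 7
Op 8: add_edge(B, C). Edges now: 8
Compute levels (Kahn BFS):
  sources (in-degree 0): B
  process B: level=0
    B->A: in-degree(A)=0, level(A)=1, enqueue
    B->C: in-degree(C)=1, level(C)>=1
    B->D: in-degree(D)=2, level(D)>=1
    B->E: in-degree(E)=1, level(E)>=1
  process A: level=1
    A->C: in-degree(C)=0, level(C)=2, enqueue
    A->E: in-degree(E)=0, level(E)=2, enqueue
  process C: level=2
    C->D: in-degree(D)=1, level(D)>=3
  process E: level=2
    E->D: in-degree(D)=0, level(D)=3, enqueue
  process D: level=3
All levels: A:1, B:0, C:2, D:3, E:2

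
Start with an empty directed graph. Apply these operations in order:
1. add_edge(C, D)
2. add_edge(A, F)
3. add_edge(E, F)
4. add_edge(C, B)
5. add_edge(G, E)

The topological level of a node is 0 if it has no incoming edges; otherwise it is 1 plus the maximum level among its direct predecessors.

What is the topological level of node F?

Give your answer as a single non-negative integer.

Op 1: add_edge(C, D). Edges now: 1
Op 2: add_edge(A, F). Edges now: 2
Op 3: add_edge(E, F). Edges now: 3
Op 4: add_edge(C, B). Edges now: 4
Op 5: add_edge(G, E). Edges now: 5
Compute levels (Kahn BFS):
  sources (in-degree 0): A, C, G
  process A: level=0
    A->F: in-degree(F)=1, level(F)>=1
  process C: level=0
    C->B: in-degree(B)=0, level(B)=1, enqueue
    C->D: in-degree(D)=0, level(D)=1, enqueue
  process G: level=0
    G->E: in-degree(E)=0, level(E)=1, enqueue
  process B: level=1
  process D: level=1
  process E: level=1
    E->F: in-degree(F)=0, level(F)=2, enqueue
  process F: level=2
All levels: A:0, B:1, C:0, D:1, E:1, F:2, G:0
level(F) = 2

Answer: 2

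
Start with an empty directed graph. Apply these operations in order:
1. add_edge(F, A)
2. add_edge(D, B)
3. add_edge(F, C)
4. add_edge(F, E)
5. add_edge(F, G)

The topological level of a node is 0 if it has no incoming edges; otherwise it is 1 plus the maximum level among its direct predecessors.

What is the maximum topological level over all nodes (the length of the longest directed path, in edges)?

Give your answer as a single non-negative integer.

Op 1: add_edge(F, A). Edges now: 1
Op 2: add_edge(D, B). Edges now: 2
Op 3: add_edge(F, C). Edges now: 3
Op 4: add_edge(F, E). Edges now: 4
Op 5: add_edge(F, G). Edges now: 5
Compute levels (Kahn BFS):
  sources (in-degree 0): D, F
  process D: level=0
    D->B: in-degree(B)=0, level(B)=1, enqueue
  process F: level=0
    F->A: in-degree(A)=0, level(A)=1, enqueue
    F->C: in-degree(C)=0, level(C)=1, enqueue
    F->E: in-degree(E)=0, level(E)=1, enqueue
    F->G: in-degree(G)=0, level(G)=1, enqueue
  process B: level=1
  process A: level=1
  process C: level=1
  process E: level=1
  process G: level=1
All levels: A:1, B:1, C:1, D:0, E:1, F:0, G:1
max level = 1

Answer: 1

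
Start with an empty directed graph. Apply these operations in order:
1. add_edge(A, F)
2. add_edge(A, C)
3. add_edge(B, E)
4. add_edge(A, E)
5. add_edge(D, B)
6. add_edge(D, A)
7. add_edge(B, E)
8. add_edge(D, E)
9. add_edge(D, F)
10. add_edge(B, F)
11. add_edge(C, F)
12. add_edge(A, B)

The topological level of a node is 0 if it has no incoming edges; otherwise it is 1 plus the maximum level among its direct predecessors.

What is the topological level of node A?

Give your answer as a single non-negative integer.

Op 1: add_edge(A, F). Edges now: 1
Op 2: add_edge(A, C). Edges now: 2
Op 3: add_edge(B, E). Edges now: 3
Op 4: add_edge(A, E). Edges now: 4
Op 5: add_edge(D, B). Edges now: 5
Op 6: add_edge(D, A). Edges now: 6
Op 7: add_edge(B, E) (duplicate, no change). Edges now: 6
Op 8: add_edge(D, E). Edges now: 7
Op 9: add_edge(D, F). Edges now: 8
Op 10: add_edge(B, F). Edges now: 9
Op 11: add_edge(C, F). Edges now: 10
Op 12: add_edge(A, B). Edges now: 11
Compute levels (Kahn BFS):
  sources (in-degree 0): D
  process D: level=0
    D->A: in-degree(A)=0, level(A)=1, enqueue
    D->B: in-degree(B)=1, level(B)>=1
    D->E: in-degree(E)=2, level(E)>=1
    D->F: in-degree(F)=3, level(F)>=1
  process A: level=1
    A->B: in-degree(B)=0, level(B)=2, enqueue
    A->C: in-degree(C)=0, level(C)=2, enqueue
    A->E: in-degree(E)=1, level(E)>=2
    A->F: in-degree(F)=2, level(F)>=2
  process B: level=2
    B->E: in-degree(E)=0, level(E)=3, enqueue
    B->F: in-degree(F)=1, level(F)>=3
  process C: level=2
    C->F: in-degree(F)=0, level(F)=3, enqueue
  process E: level=3
  process F: level=3
All levels: A:1, B:2, C:2, D:0, E:3, F:3
level(A) = 1

Answer: 1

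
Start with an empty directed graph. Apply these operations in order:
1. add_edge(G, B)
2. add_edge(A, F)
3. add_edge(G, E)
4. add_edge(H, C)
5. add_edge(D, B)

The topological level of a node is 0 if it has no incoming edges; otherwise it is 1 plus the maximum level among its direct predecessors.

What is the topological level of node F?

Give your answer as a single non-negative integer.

Answer: 1

Derivation:
Op 1: add_edge(G, B). Edges now: 1
Op 2: add_edge(A, F). Edges now: 2
Op 3: add_edge(G, E). Edges now: 3
Op 4: add_edge(H, C). Edges now: 4
Op 5: add_edge(D, B). Edges now: 5
Compute levels (Kahn BFS):
  sources (in-degree 0): A, D, G, H
  process A: level=0
    A->F: in-degree(F)=0, level(F)=1, enqueue
  process D: level=0
    D->B: in-degree(B)=1, level(B)>=1
  process G: level=0
    G->B: in-degree(B)=0, level(B)=1, enqueue
    G->E: in-degree(E)=0, level(E)=1, enqueue
  process H: level=0
    H->C: in-degree(C)=0, level(C)=1, enqueue
  process F: level=1
  process B: level=1
  process E: level=1
  process C: level=1
All levels: A:0, B:1, C:1, D:0, E:1, F:1, G:0, H:0
level(F) = 1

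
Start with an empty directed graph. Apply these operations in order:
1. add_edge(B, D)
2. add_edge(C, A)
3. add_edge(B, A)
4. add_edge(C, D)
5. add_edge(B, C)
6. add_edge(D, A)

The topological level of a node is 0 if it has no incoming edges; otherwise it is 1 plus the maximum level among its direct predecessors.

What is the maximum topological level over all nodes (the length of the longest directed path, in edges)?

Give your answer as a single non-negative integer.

Answer: 3

Derivation:
Op 1: add_edge(B, D). Edges now: 1
Op 2: add_edge(C, A). Edges now: 2
Op 3: add_edge(B, A). Edges now: 3
Op 4: add_edge(C, D). Edges now: 4
Op 5: add_edge(B, C). Edges now: 5
Op 6: add_edge(D, A). Edges now: 6
Compute levels (Kahn BFS):
  sources (in-degree 0): B
  process B: level=0
    B->A: in-degree(A)=2, level(A)>=1
    B->C: in-degree(C)=0, level(C)=1, enqueue
    B->D: in-degree(D)=1, level(D)>=1
  process C: level=1
    C->A: in-degree(A)=1, level(A)>=2
    C->D: in-degree(D)=0, level(D)=2, enqueue
  process D: level=2
    D->A: in-degree(A)=0, level(A)=3, enqueue
  process A: level=3
All levels: A:3, B:0, C:1, D:2
max level = 3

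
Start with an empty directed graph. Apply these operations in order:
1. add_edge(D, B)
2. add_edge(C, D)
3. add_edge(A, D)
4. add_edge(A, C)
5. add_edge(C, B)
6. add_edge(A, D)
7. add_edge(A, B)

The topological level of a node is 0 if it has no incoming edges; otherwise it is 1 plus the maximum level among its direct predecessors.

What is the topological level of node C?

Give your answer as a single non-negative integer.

Answer: 1

Derivation:
Op 1: add_edge(D, B). Edges now: 1
Op 2: add_edge(C, D). Edges now: 2
Op 3: add_edge(A, D). Edges now: 3
Op 4: add_edge(A, C). Edges now: 4
Op 5: add_edge(C, B). Edges now: 5
Op 6: add_edge(A, D) (duplicate, no change). Edges now: 5
Op 7: add_edge(A, B). Edges now: 6
Compute levels (Kahn BFS):
  sources (in-degree 0): A
  process A: level=0
    A->B: in-degree(B)=2, level(B)>=1
    A->C: in-degree(C)=0, level(C)=1, enqueue
    A->D: in-degree(D)=1, level(D)>=1
  process C: level=1
    C->B: in-degree(B)=1, level(B)>=2
    C->D: in-degree(D)=0, level(D)=2, enqueue
  process D: level=2
    D->B: in-degree(B)=0, level(B)=3, enqueue
  process B: level=3
All levels: A:0, B:3, C:1, D:2
level(C) = 1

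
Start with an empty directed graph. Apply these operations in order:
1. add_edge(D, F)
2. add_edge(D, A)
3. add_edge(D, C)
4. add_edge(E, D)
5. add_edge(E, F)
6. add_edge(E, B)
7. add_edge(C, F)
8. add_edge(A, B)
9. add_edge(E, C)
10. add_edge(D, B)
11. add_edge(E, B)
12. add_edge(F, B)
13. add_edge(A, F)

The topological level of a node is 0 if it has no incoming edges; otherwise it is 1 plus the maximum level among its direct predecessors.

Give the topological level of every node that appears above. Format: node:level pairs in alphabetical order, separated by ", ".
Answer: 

Op 1: add_edge(D, F). Edges now: 1
Op 2: add_edge(D, A). Edges now: 2
Op 3: add_edge(D, C). Edges now: 3
Op 4: add_edge(E, D). Edges now: 4
Op 5: add_edge(E, F). Edges now: 5
Op 6: add_edge(E, B). Edges now: 6
Op 7: add_edge(C, F). Edges now: 7
Op 8: add_edge(A, B). Edges now: 8
Op 9: add_edge(E, C). Edges now: 9
Op 10: add_edge(D, B). Edges now: 10
Op 11: add_edge(E, B) (duplicate, no change). Edges now: 10
Op 12: add_edge(F, B). Edges now: 11
Op 13: add_edge(A, F). Edges now: 12
Compute levels (Kahn BFS):
  sources (in-degree 0): E
  process E: level=0
    E->B: in-degree(B)=3, level(B)>=1
    E->C: in-degree(C)=1, level(C)>=1
    E->D: in-degree(D)=0, level(D)=1, enqueue
    E->F: in-degree(F)=3, level(F)>=1
  process D: level=1
    D->A: in-degree(A)=0, level(A)=2, enqueue
    D->B: in-degree(B)=2, level(B)>=2
    D->C: in-degree(C)=0, level(C)=2, enqueue
    D->F: in-degree(F)=2, level(F)>=2
  process A: level=2
    A->B: in-degree(B)=1, level(B)>=3
    A->F: in-degree(F)=1, level(F)>=3
  process C: level=2
    C->F: in-degree(F)=0, level(F)=3, enqueue
  process F: level=3
    F->B: in-degree(B)=0, level(B)=4, enqueue
  process B: level=4
All levels: A:2, B:4, C:2, D:1, E:0, F:3

Answer: A:2, B:4, C:2, D:1, E:0, F:3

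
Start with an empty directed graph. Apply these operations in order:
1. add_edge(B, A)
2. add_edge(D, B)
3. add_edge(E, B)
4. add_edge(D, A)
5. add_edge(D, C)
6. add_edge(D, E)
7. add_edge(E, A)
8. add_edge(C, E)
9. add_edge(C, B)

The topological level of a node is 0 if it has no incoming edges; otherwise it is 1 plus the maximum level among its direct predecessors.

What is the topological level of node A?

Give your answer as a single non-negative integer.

Op 1: add_edge(B, A). Edges now: 1
Op 2: add_edge(D, B). Edges now: 2
Op 3: add_edge(E, B). Edges now: 3
Op 4: add_edge(D, A). Edges now: 4
Op 5: add_edge(D, C). Edges now: 5
Op 6: add_edge(D, E). Edges now: 6
Op 7: add_edge(E, A). Edges now: 7
Op 8: add_edge(C, E). Edges now: 8
Op 9: add_edge(C, B). Edges now: 9
Compute levels (Kahn BFS):
  sources (in-degree 0): D
  process D: level=0
    D->A: in-degree(A)=2, level(A)>=1
    D->B: in-degree(B)=2, level(B)>=1
    D->C: in-degree(C)=0, level(C)=1, enqueue
    D->E: in-degree(E)=1, level(E)>=1
  process C: level=1
    C->B: in-degree(B)=1, level(B)>=2
    C->E: in-degree(E)=0, level(E)=2, enqueue
  process E: level=2
    E->A: in-degree(A)=1, level(A)>=3
    E->B: in-degree(B)=0, level(B)=3, enqueue
  process B: level=3
    B->A: in-degree(A)=0, level(A)=4, enqueue
  process A: level=4
All levels: A:4, B:3, C:1, D:0, E:2
level(A) = 4

Answer: 4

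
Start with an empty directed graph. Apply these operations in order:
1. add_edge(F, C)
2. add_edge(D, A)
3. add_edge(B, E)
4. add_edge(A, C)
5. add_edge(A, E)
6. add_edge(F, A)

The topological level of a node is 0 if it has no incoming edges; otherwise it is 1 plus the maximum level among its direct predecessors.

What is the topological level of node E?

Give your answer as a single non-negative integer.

Op 1: add_edge(F, C). Edges now: 1
Op 2: add_edge(D, A). Edges now: 2
Op 3: add_edge(B, E). Edges now: 3
Op 4: add_edge(A, C). Edges now: 4
Op 5: add_edge(A, E). Edges now: 5
Op 6: add_edge(F, A). Edges now: 6
Compute levels (Kahn BFS):
  sources (in-degree 0): B, D, F
  process B: level=0
    B->E: in-degree(E)=1, level(E)>=1
  process D: level=0
    D->A: in-degree(A)=1, level(A)>=1
  process F: level=0
    F->A: in-degree(A)=0, level(A)=1, enqueue
    F->C: in-degree(C)=1, level(C)>=1
  process A: level=1
    A->C: in-degree(C)=0, level(C)=2, enqueue
    A->E: in-degree(E)=0, level(E)=2, enqueue
  process C: level=2
  process E: level=2
All levels: A:1, B:0, C:2, D:0, E:2, F:0
level(E) = 2

Answer: 2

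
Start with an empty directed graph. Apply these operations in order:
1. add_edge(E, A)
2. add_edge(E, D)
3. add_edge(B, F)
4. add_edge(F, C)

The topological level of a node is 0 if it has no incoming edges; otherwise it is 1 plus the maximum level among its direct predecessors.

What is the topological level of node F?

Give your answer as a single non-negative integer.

Answer: 1

Derivation:
Op 1: add_edge(E, A). Edges now: 1
Op 2: add_edge(E, D). Edges now: 2
Op 3: add_edge(B, F). Edges now: 3
Op 4: add_edge(F, C). Edges now: 4
Compute levels (Kahn BFS):
  sources (in-degree 0): B, E
  process B: level=0
    B->F: in-degree(F)=0, level(F)=1, enqueue
  process E: level=0
    E->A: in-degree(A)=0, level(A)=1, enqueue
    E->D: in-degree(D)=0, level(D)=1, enqueue
  process F: level=1
    F->C: in-degree(C)=0, level(C)=2, enqueue
  process A: level=1
  process D: level=1
  process C: level=2
All levels: A:1, B:0, C:2, D:1, E:0, F:1
level(F) = 1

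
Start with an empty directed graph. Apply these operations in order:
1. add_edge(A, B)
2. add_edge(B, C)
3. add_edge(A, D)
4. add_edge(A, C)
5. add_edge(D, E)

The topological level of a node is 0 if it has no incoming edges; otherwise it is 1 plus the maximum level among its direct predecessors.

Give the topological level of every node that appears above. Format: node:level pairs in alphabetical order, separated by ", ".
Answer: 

Op 1: add_edge(A, B). Edges now: 1
Op 2: add_edge(B, C). Edges now: 2
Op 3: add_edge(A, D). Edges now: 3
Op 4: add_edge(A, C). Edges now: 4
Op 5: add_edge(D, E). Edges now: 5
Compute levels (Kahn BFS):
  sources (in-degree 0): A
  process A: level=0
    A->B: in-degree(B)=0, level(B)=1, enqueue
    A->C: in-degree(C)=1, level(C)>=1
    A->D: in-degree(D)=0, level(D)=1, enqueue
  process B: level=1
    B->C: in-degree(C)=0, level(C)=2, enqueue
  process D: level=1
    D->E: in-degree(E)=0, level(E)=2, enqueue
  process C: level=2
  process E: level=2
All levels: A:0, B:1, C:2, D:1, E:2

Answer: A:0, B:1, C:2, D:1, E:2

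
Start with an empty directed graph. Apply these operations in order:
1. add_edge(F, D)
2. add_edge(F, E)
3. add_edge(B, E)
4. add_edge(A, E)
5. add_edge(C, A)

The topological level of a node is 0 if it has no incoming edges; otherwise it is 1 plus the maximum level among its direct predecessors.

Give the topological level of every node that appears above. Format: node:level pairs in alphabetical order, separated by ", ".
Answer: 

Answer: A:1, B:0, C:0, D:1, E:2, F:0

Derivation:
Op 1: add_edge(F, D). Edges now: 1
Op 2: add_edge(F, E). Edges now: 2
Op 3: add_edge(B, E). Edges now: 3
Op 4: add_edge(A, E). Edges now: 4
Op 5: add_edge(C, A). Edges now: 5
Compute levels (Kahn BFS):
  sources (in-degree 0): B, C, F
  process B: level=0
    B->E: in-degree(E)=2, level(E)>=1
  process C: level=0
    C->A: in-degree(A)=0, level(A)=1, enqueue
  process F: level=0
    F->D: in-degree(D)=0, level(D)=1, enqueue
    F->E: in-degree(E)=1, level(E)>=1
  process A: level=1
    A->E: in-degree(E)=0, level(E)=2, enqueue
  process D: level=1
  process E: level=2
All levels: A:1, B:0, C:0, D:1, E:2, F:0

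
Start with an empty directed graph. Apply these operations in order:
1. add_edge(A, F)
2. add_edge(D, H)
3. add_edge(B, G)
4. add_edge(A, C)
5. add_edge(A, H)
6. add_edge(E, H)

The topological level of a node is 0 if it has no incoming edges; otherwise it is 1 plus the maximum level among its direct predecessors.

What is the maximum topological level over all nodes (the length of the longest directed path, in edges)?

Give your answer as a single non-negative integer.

Answer: 1

Derivation:
Op 1: add_edge(A, F). Edges now: 1
Op 2: add_edge(D, H). Edges now: 2
Op 3: add_edge(B, G). Edges now: 3
Op 4: add_edge(A, C). Edges now: 4
Op 5: add_edge(A, H). Edges now: 5
Op 6: add_edge(E, H). Edges now: 6
Compute levels (Kahn BFS):
  sources (in-degree 0): A, B, D, E
  process A: level=0
    A->C: in-degree(C)=0, level(C)=1, enqueue
    A->F: in-degree(F)=0, level(F)=1, enqueue
    A->H: in-degree(H)=2, level(H)>=1
  process B: level=0
    B->G: in-degree(G)=0, level(G)=1, enqueue
  process D: level=0
    D->H: in-degree(H)=1, level(H)>=1
  process E: level=0
    E->H: in-degree(H)=0, level(H)=1, enqueue
  process C: level=1
  process F: level=1
  process G: level=1
  process H: level=1
All levels: A:0, B:0, C:1, D:0, E:0, F:1, G:1, H:1
max level = 1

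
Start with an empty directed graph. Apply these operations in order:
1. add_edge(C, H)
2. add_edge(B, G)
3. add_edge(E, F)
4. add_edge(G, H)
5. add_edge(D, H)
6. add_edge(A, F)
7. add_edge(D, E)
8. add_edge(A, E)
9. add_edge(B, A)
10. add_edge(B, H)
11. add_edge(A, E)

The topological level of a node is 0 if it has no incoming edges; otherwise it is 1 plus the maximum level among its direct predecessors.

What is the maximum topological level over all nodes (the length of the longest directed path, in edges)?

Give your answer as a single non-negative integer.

Answer: 3

Derivation:
Op 1: add_edge(C, H). Edges now: 1
Op 2: add_edge(B, G). Edges now: 2
Op 3: add_edge(E, F). Edges now: 3
Op 4: add_edge(G, H). Edges now: 4
Op 5: add_edge(D, H). Edges now: 5
Op 6: add_edge(A, F). Edges now: 6
Op 7: add_edge(D, E). Edges now: 7
Op 8: add_edge(A, E). Edges now: 8
Op 9: add_edge(B, A). Edges now: 9
Op 10: add_edge(B, H). Edges now: 10
Op 11: add_edge(A, E) (duplicate, no change). Edges now: 10
Compute levels (Kahn BFS):
  sources (in-degree 0): B, C, D
  process B: level=0
    B->A: in-degree(A)=0, level(A)=1, enqueue
    B->G: in-degree(G)=0, level(G)=1, enqueue
    B->H: in-degree(H)=3, level(H)>=1
  process C: level=0
    C->H: in-degree(H)=2, level(H)>=1
  process D: level=0
    D->E: in-degree(E)=1, level(E)>=1
    D->H: in-degree(H)=1, level(H)>=1
  process A: level=1
    A->E: in-degree(E)=0, level(E)=2, enqueue
    A->F: in-degree(F)=1, level(F)>=2
  process G: level=1
    G->H: in-degree(H)=0, level(H)=2, enqueue
  process E: level=2
    E->F: in-degree(F)=0, level(F)=3, enqueue
  process H: level=2
  process F: level=3
All levels: A:1, B:0, C:0, D:0, E:2, F:3, G:1, H:2
max level = 3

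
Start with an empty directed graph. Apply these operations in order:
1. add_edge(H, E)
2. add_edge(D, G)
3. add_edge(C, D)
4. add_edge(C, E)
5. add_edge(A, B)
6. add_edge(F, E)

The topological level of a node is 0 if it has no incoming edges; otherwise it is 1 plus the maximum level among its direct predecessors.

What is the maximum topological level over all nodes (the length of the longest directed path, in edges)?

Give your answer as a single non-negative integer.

Answer: 2

Derivation:
Op 1: add_edge(H, E). Edges now: 1
Op 2: add_edge(D, G). Edges now: 2
Op 3: add_edge(C, D). Edges now: 3
Op 4: add_edge(C, E). Edges now: 4
Op 5: add_edge(A, B). Edges now: 5
Op 6: add_edge(F, E). Edges now: 6
Compute levels (Kahn BFS):
  sources (in-degree 0): A, C, F, H
  process A: level=0
    A->B: in-degree(B)=0, level(B)=1, enqueue
  process C: level=0
    C->D: in-degree(D)=0, level(D)=1, enqueue
    C->E: in-degree(E)=2, level(E)>=1
  process F: level=0
    F->E: in-degree(E)=1, level(E)>=1
  process H: level=0
    H->E: in-degree(E)=0, level(E)=1, enqueue
  process B: level=1
  process D: level=1
    D->G: in-degree(G)=0, level(G)=2, enqueue
  process E: level=1
  process G: level=2
All levels: A:0, B:1, C:0, D:1, E:1, F:0, G:2, H:0
max level = 2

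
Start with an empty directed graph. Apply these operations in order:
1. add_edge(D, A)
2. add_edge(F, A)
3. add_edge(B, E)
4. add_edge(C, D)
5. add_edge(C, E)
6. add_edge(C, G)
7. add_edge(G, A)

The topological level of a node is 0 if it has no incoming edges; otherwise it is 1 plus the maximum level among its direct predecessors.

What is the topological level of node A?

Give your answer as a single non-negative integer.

Answer: 2

Derivation:
Op 1: add_edge(D, A). Edges now: 1
Op 2: add_edge(F, A). Edges now: 2
Op 3: add_edge(B, E). Edges now: 3
Op 4: add_edge(C, D). Edges now: 4
Op 5: add_edge(C, E). Edges now: 5
Op 6: add_edge(C, G). Edges now: 6
Op 7: add_edge(G, A). Edges now: 7
Compute levels (Kahn BFS):
  sources (in-degree 0): B, C, F
  process B: level=0
    B->E: in-degree(E)=1, level(E)>=1
  process C: level=0
    C->D: in-degree(D)=0, level(D)=1, enqueue
    C->E: in-degree(E)=0, level(E)=1, enqueue
    C->G: in-degree(G)=0, level(G)=1, enqueue
  process F: level=0
    F->A: in-degree(A)=2, level(A)>=1
  process D: level=1
    D->A: in-degree(A)=1, level(A)>=2
  process E: level=1
  process G: level=1
    G->A: in-degree(A)=0, level(A)=2, enqueue
  process A: level=2
All levels: A:2, B:0, C:0, D:1, E:1, F:0, G:1
level(A) = 2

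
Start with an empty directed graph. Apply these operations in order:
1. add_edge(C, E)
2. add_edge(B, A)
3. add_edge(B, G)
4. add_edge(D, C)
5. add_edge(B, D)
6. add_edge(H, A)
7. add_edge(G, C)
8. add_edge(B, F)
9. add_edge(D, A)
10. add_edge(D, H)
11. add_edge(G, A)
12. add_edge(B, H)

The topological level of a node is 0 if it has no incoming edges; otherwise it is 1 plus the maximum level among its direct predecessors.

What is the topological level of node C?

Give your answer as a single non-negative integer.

Answer: 2

Derivation:
Op 1: add_edge(C, E). Edges now: 1
Op 2: add_edge(B, A). Edges now: 2
Op 3: add_edge(B, G). Edges now: 3
Op 4: add_edge(D, C). Edges now: 4
Op 5: add_edge(B, D). Edges now: 5
Op 6: add_edge(H, A). Edges now: 6
Op 7: add_edge(G, C). Edges now: 7
Op 8: add_edge(B, F). Edges now: 8
Op 9: add_edge(D, A). Edges now: 9
Op 10: add_edge(D, H). Edges now: 10
Op 11: add_edge(G, A). Edges now: 11
Op 12: add_edge(B, H). Edges now: 12
Compute levels (Kahn BFS):
  sources (in-degree 0): B
  process B: level=0
    B->A: in-degree(A)=3, level(A)>=1
    B->D: in-degree(D)=0, level(D)=1, enqueue
    B->F: in-degree(F)=0, level(F)=1, enqueue
    B->G: in-degree(G)=0, level(G)=1, enqueue
    B->H: in-degree(H)=1, level(H)>=1
  process D: level=1
    D->A: in-degree(A)=2, level(A)>=2
    D->C: in-degree(C)=1, level(C)>=2
    D->H: in-degree(H)=0, level(H)=2, enqueue
  process F: level=1
  process G: level=1
    G->A: in-degree(A)=1, level(A)>=2
    G->C: in-degree(C)=0, level(C)=2, enqueue
  process H: level=2
    H->A: in-degree(A)=0, level(A)=3, enqueue
  process C: level=2
    C->E: in-degree(E)=0, level(E)=3, enqueue
  process A: level=3
  process E: level=3
All levels: A:3, B:0, C:2, D:1, E:3, F:1, G:1, H:2
level(C) = 2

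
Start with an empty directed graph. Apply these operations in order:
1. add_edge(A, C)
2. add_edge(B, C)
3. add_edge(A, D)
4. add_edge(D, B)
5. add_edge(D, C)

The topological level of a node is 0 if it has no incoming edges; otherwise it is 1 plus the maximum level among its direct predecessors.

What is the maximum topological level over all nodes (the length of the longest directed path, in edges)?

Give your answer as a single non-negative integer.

Answer: 3

Derivation:
Op 1: add_edge(A, C). Edges now: 1
Op 2: add_edge(B, C). Edges now: 2
Op 3: add_edge(A, D). Edges now: 3
Op 4: add_edge(D, B). Edges now: 4
Op 5: add_edge(D, C). Edges now: 5
Compute levels (Kahn BFS):
  sources (in-degree 0): A
  process A: level=0
    A->C: in-degree(C)=2, level(C)>=1
    A->D: in-degree(D)=0, level(D)=1, enqueue
  process D: level=1
    D->B: in-degree(B)=0, level(B)=2, enqueue
    D->C: in-degree(C)=1, level(C)>=2
  process B: level=2
    B->C: in-degree(C)=0, level(C)=3, enqueue
  process C: level=3
All levels: A:0, B:2, C:3, D:1
max level = 3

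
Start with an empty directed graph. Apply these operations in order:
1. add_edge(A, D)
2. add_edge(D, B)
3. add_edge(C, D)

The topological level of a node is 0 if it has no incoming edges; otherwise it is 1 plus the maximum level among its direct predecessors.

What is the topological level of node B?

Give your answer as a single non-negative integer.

Answer: 2

Derivation:
Op 1: add_edge(A, D). Edges now: 1
Op 2: add_edge(D, B). Edges now: 2
Op 3: add_edge(C, D). Edges now: 3
Compute levels (Kahn BFS):
  sources (in-degree 0): A, C
  process A: level=0
    A->D: in-degree(D)=1, level(D)>=1
  process C: level=0
    C->D: in-degree(D)=0, level(D)=1, enqueue
  process D: level=1
    D->B: in-degree(B)=0, level(B)=2, enqueue
  process B: level=2
All levels: A:0, B:2, C:0, D:1
level(B) = 2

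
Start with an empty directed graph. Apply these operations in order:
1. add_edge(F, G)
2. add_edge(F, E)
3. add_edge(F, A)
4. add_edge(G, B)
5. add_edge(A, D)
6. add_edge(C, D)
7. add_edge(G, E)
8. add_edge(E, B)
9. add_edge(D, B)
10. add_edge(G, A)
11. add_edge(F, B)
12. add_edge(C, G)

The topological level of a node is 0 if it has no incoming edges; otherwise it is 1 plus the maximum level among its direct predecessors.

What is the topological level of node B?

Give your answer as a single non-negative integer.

Op 1: add_edge(F, G). Edges now: 1
Op 2: add_edge(F, E). Edges now: 2
Op 3: add_edge(F, A). Edges now: 3
Op 4: add_edge(G, B). Edges now: 4
Op 5: add_edge(A, D). Edges now: 5
Op 6: add_edge(C, D). Edges now: 6
Op 7: add_edge(G, E). Edges now: 7
Op 8: add_edge(E, B). Edges now: 8
Op 9: add_edge(D, B). Edges now: 9
Op 10: add_edge(G, A). Edges now: 10
Op 11: add_edge(F, B). Edges now: 11
Op 12: add_edge(C, G). Edges now: 12
Compute levels (Kahn BFS):
  sources (in-degree 0): C, F
  process C: level=0
    C->D: in-degree(D)=1, level(D)>=1
    C->G: in-degree(G)=1, level(G)>=1
  process F: level=0
    F->A: in-degree(A)=1, level(A)>=1
    F->B: in-degree(B)=3, level(B)>=1
    F->E: in-degree(E)=1, level(E)>=1
    F->G: in-degree(G)=0, level(G)=1, enqueue
  process G: level=1
    G->A: in-degree(A)=0, level(A)=2, enqueue
    G->B: in-degree(B)=2, level(B)>=2
    G->E: in-degree(E)=0, level(E)=2, enqueue
  process A: level=2
    A->D: in-degree(D)=0, level(D)=3, enqueue
  process E: level=2
    E->B: in-degree(B)=1, level(B)>=3
  process D: level=3
    D->B: in-degree(B)=0, level(B)=4, enqueue
  process B: level=4
All levels: A:2, B:4, C:0, D:3, E:2, F:0, G:1
level(B) = 4

Answer: 4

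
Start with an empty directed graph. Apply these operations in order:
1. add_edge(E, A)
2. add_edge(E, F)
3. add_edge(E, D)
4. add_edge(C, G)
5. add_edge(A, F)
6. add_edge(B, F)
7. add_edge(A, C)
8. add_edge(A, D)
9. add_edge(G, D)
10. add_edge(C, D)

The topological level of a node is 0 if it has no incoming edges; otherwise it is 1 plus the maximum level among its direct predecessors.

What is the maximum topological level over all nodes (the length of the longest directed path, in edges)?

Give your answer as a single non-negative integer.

Op 1: add_edge(E, A). Edges now: 1
Op 2: add_edge(E, F). Edges now: 2
Op 3: add_edge(E, D). Edges now: 3
Op 4: add_edge(C, G). Edges now: 4
Op 5: add_edge(A, F). Edges now: 5
Op 6: add_edge(B, F). Edges now: 6
Op 7: add_edge(A, C). Edges now: 7
Op 8: add_edge(A, D). Edges now: 8
Op 9: add_edge(G, D). Edges now: 9
Op 10: add_edge(C, D). Edges now: 10
Compute levels (Kahn BFS):
  sources (in-degree 0): B, E
  process B: level=0
    B->F: in-degree(F)=2, level(F)>=1
  process E: level=0
    E->A: in-degree(A)=0, level(A)=1, enqueue
    E->D: in-degree(D)=3, level(D)>=1
    E->F: in-degree(F)=1, level(F)>=1
  process A: level=1
    A->C: in-degree(C)=0, level(C)=2, enqueue
    A->D: in-degree(D)=2, level(D)>=2
    A->F: in-degree(F)=0, level(F)=2, enqueue
  process C: level=2
    C->D: in-degree(D)=1, level(D)>=3
    C->G: in-degree(G)=0, level(G)=3, enqueue
  process F: level=2
  process G: level=3
    G->D: in-degree(D)=0, level(D)=4, enqueue
  process D: level=4
All levels: A:1, B:0, C:2, D:4, E:0, F:2, G:3
max level = 4

Answer: 4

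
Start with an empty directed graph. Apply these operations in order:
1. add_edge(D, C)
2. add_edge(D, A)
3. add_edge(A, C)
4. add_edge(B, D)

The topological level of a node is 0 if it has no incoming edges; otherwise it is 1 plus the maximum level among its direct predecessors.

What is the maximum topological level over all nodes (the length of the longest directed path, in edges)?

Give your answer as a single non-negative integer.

Answer: 3

Derivation:
Op 1: add_edge(D, C). Edges now: 1
Op 2: add_edge(D, A). Edges now: 2
Op 3: add_edge(A, C). Edges now: 3
Op 4: add_edge(B, D). Edges now: 4
Compute levels (Kahn BFS):
  sources (in-degree 0): B
  process B: level=0
    B->D: in-degree(D)=0, level(D)=1, enqueue
  process D: level=1
    D->A: in-degree(A)=0, level(A)=2, enqueue
    D->C: in-degree(C)=1, level(C)>=2
  process A: level=2
    A->C: in-degree(C)=0, level(C)=3, enqueue
  process C: level=3
All levels: A:2, B:0, C:3, D:1
max level = 3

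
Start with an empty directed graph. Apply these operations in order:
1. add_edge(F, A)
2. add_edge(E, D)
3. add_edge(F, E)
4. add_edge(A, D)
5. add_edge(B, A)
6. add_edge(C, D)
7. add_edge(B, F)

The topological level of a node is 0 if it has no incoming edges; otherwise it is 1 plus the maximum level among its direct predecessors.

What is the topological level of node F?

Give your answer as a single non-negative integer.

Op 1: add_edge(F, A). Edges now: 1
Op 2: add_edge(E, D). Edges now: 2
Op 3: add_edge(F, E). Edges now: 3
Op 4: add_edge(A, D). Edges now: 4
Op 5: add_edge(B, A). Edges now: 5
Op 6: add_edge(C, D). Edges now: 6
Op 7: add_edge(B, F). Edges now: 7
Compute levels (Kahn BFS):
  sources (in-degree 0): B, C
  process B: level=0
    B->A: in-degree(A)=1, level(A)>=1
    B->F: in-degree(F)=0, level(F)=1, enqueue
  process C: level=0
    C->D: in-degree(D)=2, level(D)>=1
  process F: level=1
    F->A: in-degree(A)=0, level(A)=2, enqueue
    F->E: in-degree(E)=0, level(E)=2, enqueue
  process A: level=2
    A->D: in-degree(D)=1, level(D)>=3
  process E: level=2
    E->D: in-degree(D)=0, level(D)=3, enqueue
  process D: level=3
All levels: A:2, B:0, C:0, D:3, E:2, F:1
level(F) = 1

Answer: 1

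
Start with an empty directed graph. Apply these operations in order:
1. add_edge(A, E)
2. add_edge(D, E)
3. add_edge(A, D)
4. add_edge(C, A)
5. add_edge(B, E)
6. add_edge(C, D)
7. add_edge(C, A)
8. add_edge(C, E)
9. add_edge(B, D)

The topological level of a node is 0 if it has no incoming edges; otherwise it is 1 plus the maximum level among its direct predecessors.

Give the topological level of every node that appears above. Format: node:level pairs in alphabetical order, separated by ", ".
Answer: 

Answer: A:1, B:0, C:0, D:2, E:3

Derivation:
Op 1: add_edge(A, E). Edges now: 1
Op 2: add_edge(D, E). Edges now: 2
Op 3: add_edge(A, D). Edges now: 3
Op 4: add_edge(C, A). Edges now: 4
Op 5: add_edge(B, E). Edges now: 5
Op 6: add_edge(C, D). Edges now: 6
Op 7: add_edge(C, A) (duplicate, no change). Edges now: 6
Op 8: add_edge(C, E). Edges now: 7
Op 9: add_edge(B, D). Edges now: 8
Compute levels (Kahn BFS):
  sources (in-degree 0): B, C
  process B: level=0
    B->D: in-degree(D)=2, level(D)>=1
    B->E: in-degree(E)=3, level(E)>=1
  process C: level=0
    C->A: in-degree(A)=0, level(A)=1, enqueue
    C->D: in-degree(D)=1, level(D)>=1
    C->E: in-degree(E)=2, level(E)>=1
  process A: level=1
    A->D: in-degree(D)=0, level(D)=2, enqueue
    A->E: in-degree(E)=1, level(E)>=2
  process D: level=2
    D->E: in-degree(E)=0, level(E)=3, enqueue
  process E: level=3
All levels: A:1, B:0, C:0, D:2, E:3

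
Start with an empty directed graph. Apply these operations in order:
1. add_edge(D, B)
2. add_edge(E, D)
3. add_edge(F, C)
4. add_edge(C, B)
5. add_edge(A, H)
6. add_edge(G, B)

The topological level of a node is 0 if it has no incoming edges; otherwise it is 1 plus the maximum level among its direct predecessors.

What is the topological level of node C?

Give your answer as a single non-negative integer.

Answer: 1

Derivation:
Op 1: add_edge(D, B). Edges now: 1
Op 2: add_edge(E, D). Edges now: 2
Op 3: add_edge(F, C). Edges now: 3
Op 4: add_edge(C, B). Edges now: 4
Op 5: add_edge(A, H). Edges now: 5
Op 6: add_edge(G, B). Edges now: 6
Compute levels (Kahn BFS):
  sources (in-degree 0): A, E, F, G
  process A: level=0
    A->H: in-degree(H)=0, level(H)=1, enqueue
  process E: level=0
    E->D: in-degree(D)=0, level(D)=1, enqueue
  process F: level=0
    F->C: in-degree(C)=0, level(C)=1, enqueue
  process G: level=0
    G->B: in-degree(B)=2, level(B)>=1
  process H: level=1
  process D: level=1
    D->B: in-degree(B)=1, level(B)>=2
  process C: level=1
    C->B: in-degree(B)=0, level(B)=2, enqueue
  process B: level=2
All levels: A:0, B:2, C:1, D:1, E:0, F:0, G:0, H:1
level(C) = 1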